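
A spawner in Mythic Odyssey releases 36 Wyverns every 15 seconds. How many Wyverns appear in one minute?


Spawns per minute = count * (60 / interval)
= 36 * (60 / 15)
= 36 * 4.0
= 144.0

144.0 per minute


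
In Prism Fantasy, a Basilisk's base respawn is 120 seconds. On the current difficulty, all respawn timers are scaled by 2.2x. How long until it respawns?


Respawn time = base * multiplier
= 120 * 2.2
= 264.0 seconds

264.0 seconds


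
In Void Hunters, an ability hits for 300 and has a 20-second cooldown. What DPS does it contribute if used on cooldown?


DPS = damage / cooldown
= 300 / 20
= 15.00

15.00 DPS


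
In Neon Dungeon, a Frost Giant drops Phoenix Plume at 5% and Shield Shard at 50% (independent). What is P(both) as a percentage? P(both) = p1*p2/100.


For independent events, P(both) = P(A) * P(B)
= 5% * 50%
= 250 / 100 %
= 2.5%

2.5%


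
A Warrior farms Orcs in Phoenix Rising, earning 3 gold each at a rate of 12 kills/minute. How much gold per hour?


Gold per minute = 3 * 12 = 36
Gold per hour = 36 * 60 = 2160

2160 gold/hour


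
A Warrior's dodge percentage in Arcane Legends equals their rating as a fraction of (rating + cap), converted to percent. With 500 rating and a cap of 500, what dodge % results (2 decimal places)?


dodge% = 500 / (500 + 500) * 100
= 500 / 1000 * 100
= 0.5 * 100
= 50.00%

50.00%


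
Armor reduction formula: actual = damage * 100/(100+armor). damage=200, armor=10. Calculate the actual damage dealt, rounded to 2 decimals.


actual = 200 * 100 / (100 + 10)
= 200 * 100 / 110
= 20000 / 110
= 181.82

181.82 damage


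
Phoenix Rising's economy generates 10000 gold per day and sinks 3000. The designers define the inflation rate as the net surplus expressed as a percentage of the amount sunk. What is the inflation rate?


Net gold = 10000 - 3000 = 7000
Inflation rate = net / sunk * 100 = 7000 / 3000 * 100
= 2.333333 * 100
= 233.33%

233.33%


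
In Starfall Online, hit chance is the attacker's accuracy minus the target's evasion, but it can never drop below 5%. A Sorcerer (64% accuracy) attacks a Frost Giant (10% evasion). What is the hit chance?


accuracy - evasion = 64 - 10 = 54
Apply floor: max(54, 5) = 54
Hit chance = 54%

54%


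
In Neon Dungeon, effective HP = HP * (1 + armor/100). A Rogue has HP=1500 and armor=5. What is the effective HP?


EHP = 1500 * (1 + 5/100)
= 1500 * (1 + 0.05)
= 1500 * 1.05
= 1575.0

1575.0 EHP


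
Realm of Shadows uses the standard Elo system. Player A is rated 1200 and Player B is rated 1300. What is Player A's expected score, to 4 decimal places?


Elo expected score: Ea = 1/(1 + 10^((Rb-Ra)/400))
Rb - Ra = 1300 - 1200 = 100
(Rb-Ra)/400 = 100/400 = 0.25
10^0.25 = 1.778279
Ea = 1/(1 + 1.778279) = 1/2.778279 = 0.3599

0.3599


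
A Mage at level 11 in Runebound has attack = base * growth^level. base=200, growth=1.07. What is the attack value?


value = base * growth^level
= 200 * 1.07^11
= 200 * 2.104852
= 420.97

420.97 attack


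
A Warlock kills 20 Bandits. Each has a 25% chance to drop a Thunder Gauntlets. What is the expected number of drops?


Expected drops = kills * (drop_rate / 100)
= 20 * (25 / 100)
= 20 * 0.25
= 5.0

5.0 drops


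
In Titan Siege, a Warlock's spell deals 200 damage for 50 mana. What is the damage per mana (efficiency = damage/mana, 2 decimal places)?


Efficiency = damage / mana
= 200 / 50
= 4.00

4.00 dmg/mana


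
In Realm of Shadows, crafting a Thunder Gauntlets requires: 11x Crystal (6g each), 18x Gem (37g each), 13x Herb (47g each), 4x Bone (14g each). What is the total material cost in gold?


Cost breakdown:
  Crystal: 11 * 6 = 66
  Gem: 18 * 37 = 666
  Herb: 13 * 47 = 611
  Bone: 4 * 14 = 56
Total = 66 + 666 + 611 + 56 = 1399

1399 gold


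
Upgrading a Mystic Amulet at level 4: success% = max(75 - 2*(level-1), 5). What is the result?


raw_rate = 75 - 2 * (4 - 1)
= 75 - 2 * 3
= 75 - 6
= 69
Apply floor: max(69, 5) = 69%

69%


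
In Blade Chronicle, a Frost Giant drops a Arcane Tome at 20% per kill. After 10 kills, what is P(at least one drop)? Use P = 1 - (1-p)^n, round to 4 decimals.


P(at least one) = 1 - P(none) = 1 - (1-p)^n
p = 20/100 = 0.2
1 - p = 0.8
(1 - p)^10 = 0.8^10 = 0.107374
P(at least one) = 1 - 0.107374 = 0.8926

0.8926


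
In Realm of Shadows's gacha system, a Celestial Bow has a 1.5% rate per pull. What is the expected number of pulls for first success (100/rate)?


Expected pulls for a geometric distribution = 1/p = 100 / rate%
= 100 / 1.5
= 66.67

66.67 pulls


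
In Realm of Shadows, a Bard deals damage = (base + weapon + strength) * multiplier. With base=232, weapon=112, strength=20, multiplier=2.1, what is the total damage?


Sum base + weapon + str = 232 + 112 + 20 = 364
Multiply by 2.1:
364 * 2.1 = 764.4

764.4 damage


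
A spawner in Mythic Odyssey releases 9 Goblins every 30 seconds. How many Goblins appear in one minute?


Spawns per minute = count * (60 / interval)
= 9 * (60 / 30)
= 9 * 2.0
= 18.0

18.0 per minute


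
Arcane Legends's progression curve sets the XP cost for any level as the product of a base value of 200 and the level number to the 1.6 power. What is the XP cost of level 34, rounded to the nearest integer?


XP = 200 * level^1.6
Substitute level = 34:
XP = 200 * 34^1.6
= 200 * 282.0761
= 56415

56415 XP


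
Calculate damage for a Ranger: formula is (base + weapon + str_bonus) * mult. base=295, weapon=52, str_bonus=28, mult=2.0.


Sum base + weapon + str = 295 + 52 + 28 = 375
Multiply by 2.0:
375 * 2.0 = 750.0

750.0 damage


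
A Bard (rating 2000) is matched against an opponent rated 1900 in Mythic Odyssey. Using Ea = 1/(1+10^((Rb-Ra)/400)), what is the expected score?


Elo expected score: Ea = 1/(1 + 10^((Rb-Ra)/400))
Rb - Ra = 1900 - 2000 = -100
(Rb-Ra)/400 = -100/400 = -0.25
10^-0.25 = 0.562341
Ea = 1/(1 + 0.562341) = 1/1.562341 = 0.6401

0.6401


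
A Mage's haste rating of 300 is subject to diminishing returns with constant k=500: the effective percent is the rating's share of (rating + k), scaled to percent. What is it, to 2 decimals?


effective% = rating / (rating + k) * 100
= 300 / (300 + 500) * 100
= 300 / 800 * 100
= 0.375 * 100
= 37.50%

37.50%


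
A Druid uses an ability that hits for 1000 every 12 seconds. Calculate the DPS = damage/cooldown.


DPS = damage / cooldown
= 1000 / 12
= 83.33

83.33 DPS


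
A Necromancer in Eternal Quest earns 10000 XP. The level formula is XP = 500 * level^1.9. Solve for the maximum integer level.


XP = 500 * level^1.9, so level = (XP / 500)^(1/1.9)
= (10000 / 500)^(1/1.9)
= 20.0^0.5263
= 4.839
Floor: level = 4

level 4


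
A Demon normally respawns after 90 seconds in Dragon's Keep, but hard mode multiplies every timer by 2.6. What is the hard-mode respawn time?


Respawn time = base * multiplier
= 90 * 2.6
= 234.0 seconds

234.0 seconds


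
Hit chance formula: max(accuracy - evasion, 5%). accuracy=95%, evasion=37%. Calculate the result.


accuracy - evasion = 95 - 37 = 58
Apply floor: max(58, 5) = 58
Hit chance = 58%

58%


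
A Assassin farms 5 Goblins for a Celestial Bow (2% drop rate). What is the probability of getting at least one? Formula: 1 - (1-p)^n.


P(at least one) = 1 - P(none) = 1 - (1-p)^n
p = 2/100 = 0.02
1 - p = 0.98
(1 - p)^5 = 0.98^5 = 0.903921
P(at least one) = 1 - 0.903921 = 0.0961

0.0961


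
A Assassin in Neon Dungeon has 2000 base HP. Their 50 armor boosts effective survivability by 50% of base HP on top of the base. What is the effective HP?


EHP = 2000 * (1 + 50/100)
= 2000 * (1 + 0.5)
= 2000 * 1.5
= 3000.0

3000.0 EHP


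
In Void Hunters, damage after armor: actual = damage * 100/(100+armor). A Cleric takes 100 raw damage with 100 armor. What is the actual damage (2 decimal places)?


actual = 100 * 100 / (100 + 100)
= 100 * 100 / 200
= 10000 / 200
= 50.00

50.00 damage


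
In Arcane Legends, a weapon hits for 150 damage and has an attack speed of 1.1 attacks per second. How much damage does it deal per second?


DPS = damage * attack_speed
= 150 * 1.1
= 165.0

165.0 DPS


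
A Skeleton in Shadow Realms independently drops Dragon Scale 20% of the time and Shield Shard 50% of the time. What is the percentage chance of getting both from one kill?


For independent events, P(both) = P(A) * P(B)
= 20% * 50%
= 1000 / 100 %
= 10.0%

10.0%


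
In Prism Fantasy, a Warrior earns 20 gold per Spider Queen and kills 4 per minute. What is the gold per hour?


Gold per minute = 20 * 4 = 80
Gold per hour = 80 * 60 = 4800

4800 gold/hour


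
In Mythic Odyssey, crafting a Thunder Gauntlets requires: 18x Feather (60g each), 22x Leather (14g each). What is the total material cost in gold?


Cost breakdown:
  Feather: 18 * 60 = 1080
  Leather: 22 * 14 = 308
Total = 1080 + 308 = 1388

1388 gold


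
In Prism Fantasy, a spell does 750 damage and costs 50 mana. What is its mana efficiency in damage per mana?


Efficiency = damage / mana
= 750 / 50
= 15.00

15.00 dmg/mana


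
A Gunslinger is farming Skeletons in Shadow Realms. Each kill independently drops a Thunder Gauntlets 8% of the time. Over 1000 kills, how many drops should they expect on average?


Expected drops = kills * (drop_rate / 100)
= 1000 * (8 / 100)
= 1000 * 0.08
= 80.0

80.0 drops


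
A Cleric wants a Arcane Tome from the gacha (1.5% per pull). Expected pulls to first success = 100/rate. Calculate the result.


Expected pulls for a geometric distribution = 1/p = 100 / rate%
= 100 / 1.5
= 66.67

66.67 pulls


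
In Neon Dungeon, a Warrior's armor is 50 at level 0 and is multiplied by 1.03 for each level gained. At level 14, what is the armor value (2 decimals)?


value = base * growth^level
= 50 * 1.03^14
= 50 * 1.51259
= 75.63

75.63 armor


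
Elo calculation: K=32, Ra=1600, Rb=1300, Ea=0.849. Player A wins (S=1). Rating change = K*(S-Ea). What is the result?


Elo update: delta = K * (S - Ea), where S = 1 (wins)
S - Ea = 1 - 0.849 = 0.151
Rating change = 32 * 0.151
= 4.83

4.83 rating points


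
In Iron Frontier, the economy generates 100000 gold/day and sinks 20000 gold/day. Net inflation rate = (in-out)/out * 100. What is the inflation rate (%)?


Net gold = 100000 - 20000 = 80000
Inflation rate = net / sunk * 100 = 80000 / 20000 * 100
= 4.0 * 100
= 400.00%

400.00%


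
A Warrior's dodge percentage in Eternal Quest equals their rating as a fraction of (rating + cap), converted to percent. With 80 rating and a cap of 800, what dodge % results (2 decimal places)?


dodge% = 80 / (80 + 800) * 100
= 80 / 880 * 100
= 0.090909 * 100
= 9.09%

9.09%


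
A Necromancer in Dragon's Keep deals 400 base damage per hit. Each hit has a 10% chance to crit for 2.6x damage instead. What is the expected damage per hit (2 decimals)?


E[dmg] = base * (1 + crit_chance * (crit_mult - 1))
cc as decimal = 10/100 = 0.1
cm - 1 = 2.6 - 1 = 1.6
Bonus factor = 0.1 * 1.6 = 0.16
Total multiplier = 1 + 0.16 = 1.16
Expected damage = 400 * 1.16 = 464.00

464.00 damage


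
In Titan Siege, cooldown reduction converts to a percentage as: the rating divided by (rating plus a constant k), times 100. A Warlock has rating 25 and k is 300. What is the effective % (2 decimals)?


effective% = rating / (rating + k) * 100
= 25 / (25 + 300) * 100
= 25 / 325 * 100
= 0.076923 * 100
= 7.69%

7.69%


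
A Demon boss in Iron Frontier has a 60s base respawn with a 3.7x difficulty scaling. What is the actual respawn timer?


Respawn time = base * multiplier
= 60 * 3.7
= 222.0 seconds

222.0 seconds


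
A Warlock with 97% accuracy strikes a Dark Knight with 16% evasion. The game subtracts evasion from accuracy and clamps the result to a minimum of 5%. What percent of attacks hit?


accuracy - evasion = 97 - 16 = 81
Apply floor: max(81, 5) = 81
Hit chance = 81%

81%


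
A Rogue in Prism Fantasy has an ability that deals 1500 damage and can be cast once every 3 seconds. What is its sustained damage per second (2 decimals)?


DPS = damage / cooldown
= 1500 / 3
= 500.00

500.00 DPS


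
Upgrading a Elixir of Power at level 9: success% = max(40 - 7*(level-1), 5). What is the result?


raw_rate = 40 - 7 * (9 - 1)
= 40 - 7 * 8
= 40 - 56
= -16
Apply floor: max(-16, 5) = 5%

5%


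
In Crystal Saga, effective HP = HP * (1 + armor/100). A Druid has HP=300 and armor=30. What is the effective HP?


EHP = 300 * (1 + 30/100)
= 300 * (1 + 0.3)
= 300 * 1.3
= 390.0

390.0 EHP


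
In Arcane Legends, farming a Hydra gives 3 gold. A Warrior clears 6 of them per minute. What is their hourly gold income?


Gold per minute = 3 * 6 = 18
Gold per hour = 18 * 60 = 1080

1080 gold/hour


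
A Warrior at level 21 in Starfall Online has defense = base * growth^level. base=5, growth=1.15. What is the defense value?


value = base * growth^level
= 5 * 1.15^21
= 5 * 18.821518
= 94.11

94.11 defense


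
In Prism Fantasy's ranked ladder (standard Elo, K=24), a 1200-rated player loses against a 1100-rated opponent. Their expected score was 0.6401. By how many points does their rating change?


Elo update: delta = K * (S - Ea), where S = 0 (loses)
S - Ea = 0 - 0.6401 = -0.6401
Rating change = 24 * -0.6401
= -15.36

-15.36 rating points


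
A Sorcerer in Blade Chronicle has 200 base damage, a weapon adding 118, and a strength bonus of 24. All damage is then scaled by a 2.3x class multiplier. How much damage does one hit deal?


Sum base + weapon + str = 200 + 118 + 24 = 342
Multiply by 2.3:
342 * 2.3 = 786.6

786.6 damage


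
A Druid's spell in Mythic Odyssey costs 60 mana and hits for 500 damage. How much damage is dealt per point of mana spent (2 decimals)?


Efficiency = damage / mana
= 500 / 60
= 8.33

8.33 dmg/mana


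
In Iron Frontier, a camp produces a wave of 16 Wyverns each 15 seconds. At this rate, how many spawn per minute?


Spawns per minute = count * (60 / interval)
= 16 * (60 / 15)
= 16 * 4.0
= 64.0

64.0 per minute


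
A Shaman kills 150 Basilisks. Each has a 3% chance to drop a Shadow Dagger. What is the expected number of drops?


Expected drops = kills * (drop_rate / 100)
= 150 * (3 / 100)
= 150 * 0.03
= 4.5

4.5 drops


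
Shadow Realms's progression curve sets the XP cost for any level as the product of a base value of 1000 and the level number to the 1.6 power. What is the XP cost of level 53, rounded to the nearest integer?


XP = 1000 * level^1.6
Substitute level = 53:
XP = 1000 * 53^1.6
= 1000 * 573.9068
= 573907

573907 XP


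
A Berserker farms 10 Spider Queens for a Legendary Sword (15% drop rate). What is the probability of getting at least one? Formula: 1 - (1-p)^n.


P(at least one) = 1 - P(none) = 1 - (1-p)^n
p = 15/100 = 0.15
1 - p = 0.85
(1 - p)^10 = 0.85^10 = 0.196874
P(at least one) = 1 - 0.196874 = 0.8031

0.8031


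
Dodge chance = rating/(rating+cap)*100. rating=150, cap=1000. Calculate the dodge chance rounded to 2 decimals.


dodge% = 150 / (150 + 1000) * 100
= 150 / 1150 * 100
= 0.130435 * 100
= 13.04%

13.04%


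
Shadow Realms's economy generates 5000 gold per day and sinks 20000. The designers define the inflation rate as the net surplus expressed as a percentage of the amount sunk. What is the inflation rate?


Net gold = 5000 - 20000 = -15000
Inflation rate = net / sunk * 100 = -15000 / 20000 * 100
= -0.75 * 100
= -75.00%

-75.00%


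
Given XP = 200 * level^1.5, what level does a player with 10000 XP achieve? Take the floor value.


XP = 200 * level^1.5, so level = (XP / 200)^(1/1.5)
= (10000 / 200)^(1/1.5)
= 50.0^0.6667
= 13.5721
Floor: level = 13

level 13


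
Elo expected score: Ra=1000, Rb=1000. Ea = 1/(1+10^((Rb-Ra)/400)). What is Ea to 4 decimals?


Elo expected score: Ea = 1/(1 + 10^((Rb-Ra)/400))
Rb - Ra = 1000 - 1000 = 0
(Rb-Ra)/400 = 0/400 = 0.0
10^0.0 = 1.0
Ea = 1/(1 + 1.0) = 1/2.0 = 0.5000

0.5000


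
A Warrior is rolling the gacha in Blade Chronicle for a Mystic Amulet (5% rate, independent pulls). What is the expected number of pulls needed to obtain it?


Expected pulls for a geometric distribution = 1/p = 100 / rate%
= 100 / 5
= 20.0

20.0 pulls


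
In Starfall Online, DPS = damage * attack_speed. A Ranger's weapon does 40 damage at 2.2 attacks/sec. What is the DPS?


DPS = damage * attack_speed
= 40 * 2.2
= 88.0

88.0 DPS


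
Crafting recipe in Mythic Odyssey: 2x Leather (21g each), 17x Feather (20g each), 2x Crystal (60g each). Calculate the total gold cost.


Cost breakdown:
  Leather: 2 * 21 = 42
  Feather: 17 * 20 = 340
  Crystal: 2 * 60 = 120
Total = 42 + 340 + 120 = 502

502 gold


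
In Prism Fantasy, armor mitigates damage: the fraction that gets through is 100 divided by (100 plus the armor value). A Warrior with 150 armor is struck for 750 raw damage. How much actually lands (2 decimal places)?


actual = 750 * 100 / (100 + 150)
= 750 * 100 / 250
= 75000 / 250
= 300.00

300.00 damage


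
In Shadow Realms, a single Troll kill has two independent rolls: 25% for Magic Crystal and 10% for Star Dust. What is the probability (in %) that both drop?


For independent events, P(both) = P(A) * P(B)
= 25% * 10%
= 250 / 100 %
= 2.5%

2.5%


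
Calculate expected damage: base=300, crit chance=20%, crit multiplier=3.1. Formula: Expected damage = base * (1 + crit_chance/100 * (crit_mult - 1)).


E[dmg] = base * (1 + crit_chance * (crit_mult - 1))
cc as decimal = 20/100 = 0.2
cm - 1 = 3.1 - 1 = 2.1
Bonus factor = 0.2 * 2.1 = 0.42
Total multiplier = 1 + 0.42 = 1.42
Expected damage = 300 * 1.42 = 426.00

426.00 damage


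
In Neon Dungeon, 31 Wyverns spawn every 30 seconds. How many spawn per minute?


Spawns per minute = count * (60 / interval)
= 31 * (60 / 30)
= 31 * 2.0
= 62.0

62.0 per minute


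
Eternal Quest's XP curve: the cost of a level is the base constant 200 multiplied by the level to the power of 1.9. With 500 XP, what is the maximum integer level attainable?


XP = 200 * level^1.9, so level = (XP / 200)^(1/1.9)
= (500 / 200)^(1/1.9)
= 2.5^0.5263
= 1.6197
Floor: level = 1

level 1


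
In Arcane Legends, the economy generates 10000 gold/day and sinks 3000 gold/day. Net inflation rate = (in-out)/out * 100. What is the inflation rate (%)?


Net gold = 10000 - 3000 = 7000
Inflation rate = net / sunk * 100 = 7000 / 3000 * 100
= 2.333333 * 100
= 233.33%

233.33%


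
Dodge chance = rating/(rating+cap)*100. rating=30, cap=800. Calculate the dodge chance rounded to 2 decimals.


dodge% = 30 / (30 + 800) * 100
= 30 / 830 * 100
= 0.036145 * 100
= 3.61%

3.61%


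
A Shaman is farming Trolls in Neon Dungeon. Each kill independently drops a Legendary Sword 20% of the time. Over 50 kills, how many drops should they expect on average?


Expected drops = kills * (drop_rate / 100)
= 50 * (20 / 100)
= 50 * 0.2
= 10.0

10.0 drops


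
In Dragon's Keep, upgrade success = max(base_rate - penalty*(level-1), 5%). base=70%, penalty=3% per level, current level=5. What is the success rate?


raw_rate = 70 - 3 * (5 - 1)
= 70 - 3 * 4
= 70 - 12
= 58
Apply floor: max(58, 5) = 58%

58%


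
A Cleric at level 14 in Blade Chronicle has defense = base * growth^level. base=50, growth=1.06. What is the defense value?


value = base * growth^level
= 50 * 1.06^14
= 50 * 2.260904
= 113.05

113.05 defense


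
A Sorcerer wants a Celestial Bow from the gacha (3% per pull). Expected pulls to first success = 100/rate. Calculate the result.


Expected pulls for a geometric distribution = 1/p = 100 / rate%
= 100 / 3
= 33.33

33.33 pulls


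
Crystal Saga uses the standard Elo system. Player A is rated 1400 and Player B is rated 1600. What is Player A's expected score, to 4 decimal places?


Elo expected score: Ea = 1/(1 + 10^((Rb-Ra)/400))
Rb - Ra = 1600 - 1400 = 200
(Rb-Ra)/400 = 200/400 = 0.5
10^0.5 = 3.162278
Ea = 1/(1 + 3.162278) = 1/4.162278 = 0.2403

0.2403


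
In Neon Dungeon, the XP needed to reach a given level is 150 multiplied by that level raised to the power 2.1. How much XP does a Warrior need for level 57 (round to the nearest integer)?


XP = 150 * level^2.1
Substitute level = 57:
XP = 150 * 57^2.1
= 150 * 4867.8501
= 730178

730178 XP


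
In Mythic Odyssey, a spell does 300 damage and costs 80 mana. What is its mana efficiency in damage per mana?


Efficiency = damage / mana
= 300 / 80
= 3.75

3.75 dmg/mana


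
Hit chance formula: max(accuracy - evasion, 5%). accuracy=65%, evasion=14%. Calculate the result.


accuracy - evasion = 65 - 14 = 51
Apply floor: max(51, 5) = 51
Hit chance = 51%

51%


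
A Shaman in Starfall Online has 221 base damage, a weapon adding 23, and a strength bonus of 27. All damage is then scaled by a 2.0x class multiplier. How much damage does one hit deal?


Sum base + weapon + str = 221 + 23 + 27 = 271
Multiply by 2.0:
271 * 2.0 = 542.0

542.0 damage


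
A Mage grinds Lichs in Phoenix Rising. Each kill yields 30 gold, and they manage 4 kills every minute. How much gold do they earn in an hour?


Gold per minute = 30 * 4 = 120
Gold per hour = 120 * 60 = 7200

7200 gold/hour


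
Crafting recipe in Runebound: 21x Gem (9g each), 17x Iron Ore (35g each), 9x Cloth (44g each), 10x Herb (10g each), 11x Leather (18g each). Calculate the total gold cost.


Cost breakdown:
  Gem: 21 * 9 = 189
  Iron Ore: 17 * 35 = 595
  Cloth: 9 * 44 = 396
  Herb: 10 * 10 = 100
  Leather: 11 * 18 = 198
Total = 189 + 595 + 396 + 100 + 198 = 1478

1478 gold


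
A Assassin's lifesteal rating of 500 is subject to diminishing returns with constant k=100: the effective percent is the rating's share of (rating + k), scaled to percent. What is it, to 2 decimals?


effective% = rating / (rating + k) * 100
= 500 / (500 + 100) * 100
= 500 / 600 * 100
= 0.833333 * 100
= 83.33%

83.33%


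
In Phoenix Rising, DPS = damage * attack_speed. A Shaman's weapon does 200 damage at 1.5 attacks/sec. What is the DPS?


DPS = damage * attack_speed
= 200 * 1.5
= 300.0

300.0 DPS


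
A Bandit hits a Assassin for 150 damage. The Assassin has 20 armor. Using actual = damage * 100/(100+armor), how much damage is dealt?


actual = 150 * 100 / (100 + 20)
= 150 * 100 / 120
= 15000 / 120
= 125.00

125.00 damage


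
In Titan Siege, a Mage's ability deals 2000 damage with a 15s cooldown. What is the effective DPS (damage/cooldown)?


DPS = damage / cooldown
= 2000 / 15
= 133.33

133.33 DPS


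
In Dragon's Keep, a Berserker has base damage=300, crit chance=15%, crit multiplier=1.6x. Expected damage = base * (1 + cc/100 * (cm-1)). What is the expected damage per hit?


E[dmg] = base * (1 + crit_chance * (crit_mult - 1))
cc as decimal = 15/100 = 0.15
cm - 1 = 1.6 - 1 = 0.6
Bonus factor = 0.15 * 0.6 = 0.09
Total multiplier = 1 + 0.09 = 1.09
Expected damage = 300 * 1.09 = 327.00

327.00 damage


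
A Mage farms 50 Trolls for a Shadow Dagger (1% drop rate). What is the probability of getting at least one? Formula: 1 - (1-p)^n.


P(at least one) = 1 - P(none) = 1 - (1-p)^n
p = 1/100 = 0.01
1 - p = 0.99
(1 - p)^50 = 0.99^50 = 0.605006
P(at least one) = 1 - 0.605006 = 0.3950

0.3950


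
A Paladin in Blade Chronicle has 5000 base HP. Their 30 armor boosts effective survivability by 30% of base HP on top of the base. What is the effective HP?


EHP = 5000 * (1 + 30/100)
= 5000 * (1 + 0.3)
= 5000 * 1.3
= 6500.0

6500.0 EHP


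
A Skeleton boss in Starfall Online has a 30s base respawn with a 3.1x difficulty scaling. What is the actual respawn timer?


Respawn time = base * multiplier
= 30 * 3.1
= 93.0 seconds

93.0 seconds


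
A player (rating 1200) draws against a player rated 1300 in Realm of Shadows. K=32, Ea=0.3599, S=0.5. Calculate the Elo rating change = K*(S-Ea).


Elo update: delta = K * (S - Ea), where S = 0.5 (draws)
S - Ea = 0.5 - 0.3599 = 0.1401
Rating change = 32 * 0.1401
= 4.48

4.48 rating points


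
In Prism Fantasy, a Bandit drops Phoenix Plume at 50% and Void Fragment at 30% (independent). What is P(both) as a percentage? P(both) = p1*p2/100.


For independent events, P(both) = P(A) * P(B)
= 50% * 30%
= 1500 / 100 %
= 15.0%

15.0%


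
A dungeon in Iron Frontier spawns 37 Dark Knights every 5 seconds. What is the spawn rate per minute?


Spawns per minute = count * (60 / interval)
= 37 * (60 / 5)
= 37 * 12.0
= 444.0

444.0 per minute


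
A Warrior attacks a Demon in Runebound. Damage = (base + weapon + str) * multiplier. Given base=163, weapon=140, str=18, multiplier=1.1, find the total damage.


Sum base + weapon + str = 163 + 140 + 18 = 321
Multiply by 1.1:
321 * 1.1 = 353.1

353.1 damage


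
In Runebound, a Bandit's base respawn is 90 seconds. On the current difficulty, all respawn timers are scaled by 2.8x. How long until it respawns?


Respawn time = base * multiplier
= 90 * 2.8
= 252.0 seconds

252.0 seconds


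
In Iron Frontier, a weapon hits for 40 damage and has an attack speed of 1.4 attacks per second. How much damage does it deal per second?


DPS = damage * attack_speed
= 40 * 1.4
= 56.0

56.0 DPS


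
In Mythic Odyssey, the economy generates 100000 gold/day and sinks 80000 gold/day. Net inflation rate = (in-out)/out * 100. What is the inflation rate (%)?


Net gold = 100000 - 80000 = 20000
Inflation rate = net / sunk * 100 = 20000 / 80000 * 100
= 0.25 * 100
= 25.00%

25.00%


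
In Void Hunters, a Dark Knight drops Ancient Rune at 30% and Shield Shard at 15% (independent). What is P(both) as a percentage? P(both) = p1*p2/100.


For independent events, P(both) = P(A) * P(B)
= 30% * 15%
= 450 / 100 %
= 4.5%

4.5%


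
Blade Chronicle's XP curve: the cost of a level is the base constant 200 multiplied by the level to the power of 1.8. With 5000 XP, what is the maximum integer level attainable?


XP = 200 * level^1.8, so level = (XP / 200)^(1/1.8)
= (5000 / 200)^(1/1.8)
= 25.0^0.5556
= 5.9791
Floor: level = 5

level 5


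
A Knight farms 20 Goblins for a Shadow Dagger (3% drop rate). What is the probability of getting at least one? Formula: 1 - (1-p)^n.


P(at least one) = 1 - P(none) = 1 - (1-p)^n
p = 3/100 = 0.03
1 - p = 0.97
(1 - p)^20 = 0.97^20 = 0.543794
P(at least one) = 1 - 0.543794 = 0.4562

0.4562


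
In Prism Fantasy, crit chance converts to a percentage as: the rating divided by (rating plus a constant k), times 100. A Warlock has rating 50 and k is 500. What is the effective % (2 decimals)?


effective% = rating / (rating + k) * 100
= 50 / (50 + 500) * 100
= 50 / 550 * 100
= 0.090909 * 100
= 9.09%

9.09%


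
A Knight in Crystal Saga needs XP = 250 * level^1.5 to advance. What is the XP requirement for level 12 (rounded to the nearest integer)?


XP = 250 * level^1.5
Substitute level = 12:
XP = 250 * 12^1.5
= 250 * 41.5692
= 10392

10392 XP


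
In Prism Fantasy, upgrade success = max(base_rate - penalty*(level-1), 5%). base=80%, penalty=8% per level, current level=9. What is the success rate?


raw_rate = 80 - 8 * (9 - 1)
= 80 - 8 * 8
= 80 - 64
= 16
Apply floor: max(16, 5) = 16%

16%


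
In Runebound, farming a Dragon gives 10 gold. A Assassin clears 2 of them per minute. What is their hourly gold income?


Gold per minute = 10 * 2 = 20
Gold per hour = 20 * 60 = 1200

1200 gold/hour


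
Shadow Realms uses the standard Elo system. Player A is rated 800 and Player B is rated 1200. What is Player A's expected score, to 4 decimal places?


Elo expected score: Ea = 1/(1 + 10^((Rb-Ra)/400))
Rb - Ra = 1200 - 800 = 400
(Rb-Ra)/400 = 400/400 = 1.0
10^1.0 = 10.0
Ea = 1/(1 + 10.0) = 1/11.0 = 0.0909

0.0909


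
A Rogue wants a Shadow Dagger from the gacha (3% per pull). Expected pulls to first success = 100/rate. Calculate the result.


Expected pulls for a geometric distribution = 1/p = 100 / rate%
= 100 / 3
= 33.33

33.33 pulls


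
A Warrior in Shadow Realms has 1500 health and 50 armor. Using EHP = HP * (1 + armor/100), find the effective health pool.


EHP = 1500 * (1 + 50/100)
= 1500 * (1 + 0.5)
= 1500 * 1.5
= 2250.0

2250.0 EHP


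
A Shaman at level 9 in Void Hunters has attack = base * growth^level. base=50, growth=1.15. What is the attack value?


value = base * growth^level
= 50 * 1.15^9
= 50 * 3.517876
= 175.89

175.89 attack


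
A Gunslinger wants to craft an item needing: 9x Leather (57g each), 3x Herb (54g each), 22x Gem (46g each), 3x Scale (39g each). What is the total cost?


Cost breakdown:
  Leather: 9 * 57 = 513
  Herb: 3 * 54 = 162
  Gem: 22 * 46 = 1012
  Scale: 3 * 39 = 117
Total = 513 + 162 + 1012 + 117 = 1804

1804 gold


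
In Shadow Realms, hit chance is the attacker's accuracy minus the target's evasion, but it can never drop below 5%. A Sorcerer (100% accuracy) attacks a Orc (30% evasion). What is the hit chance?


accuracy - evasion = 100 - 30 = 70
Apply floor: max(70, 5) = 70
Hit chance = 70%

70%


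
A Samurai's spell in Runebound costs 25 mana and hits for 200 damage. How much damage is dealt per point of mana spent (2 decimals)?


Efficiency = damage / mana
= 200 / 25
= 8.00

8.00 dmg/mana


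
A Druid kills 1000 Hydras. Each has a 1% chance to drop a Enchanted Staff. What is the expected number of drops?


Expected drops = kills * (drop_rate / 100)
= 1000 * (1 / 100)
= 1000 * 0.01
= 10.0

10.0 drops


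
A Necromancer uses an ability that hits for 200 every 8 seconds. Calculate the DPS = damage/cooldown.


DPS = damage / cooldown
= 200 / 8
= 25.00

25.00 DPS


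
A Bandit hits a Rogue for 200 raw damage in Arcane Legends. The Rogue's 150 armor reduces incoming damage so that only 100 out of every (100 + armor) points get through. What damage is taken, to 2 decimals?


actual = 200 * 100 / (100 + 150)
= 200 * 100 / 250
= 20000 / 250
= 80.00

80.00 damage


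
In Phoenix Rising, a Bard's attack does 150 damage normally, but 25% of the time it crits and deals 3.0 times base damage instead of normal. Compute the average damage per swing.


E[dmg] = base * (1 + crit_chance * (crit_mult - 1))
cc as decimal = 25/100 = 0.25
cm - 1 = 3.0 - 1 = 2.0
Bonus factor = 0.25 * 2.0 = 0.5
Total multiplier = 1 + 0.5 = 1.5
Expected damage = 150 * 1.5 = 225.00

225.00 damage


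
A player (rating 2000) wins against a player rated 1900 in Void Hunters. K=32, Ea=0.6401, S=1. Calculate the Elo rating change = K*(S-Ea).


Elo update: delta = K * (S - Ea), where S = 1 (wins)
S - Ea = 1 - 0.6401 = 0.3599
Rating change = 32 * 0.3599
= 11.52

11.52 rating points


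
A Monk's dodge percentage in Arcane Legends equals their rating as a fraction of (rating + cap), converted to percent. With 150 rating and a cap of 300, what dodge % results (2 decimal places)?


dodge% = 150 / (150 + 300) * 100
= 150 / 450 * 100
= 0.333333 * 100
= 33.33%

33.33%


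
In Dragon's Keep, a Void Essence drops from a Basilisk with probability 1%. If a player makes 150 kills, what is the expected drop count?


Expected drops = kills * (drop_rate / 100)
= 150 * (1 / 100)
= 150 * 0.01
= 1.5

1.5 drops


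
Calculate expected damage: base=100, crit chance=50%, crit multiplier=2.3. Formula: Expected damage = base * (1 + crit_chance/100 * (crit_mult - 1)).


E[dmg] = base * (1 + crit_chance * (crit_mult - 1))
cc as decimal = 50/100 = 0.5
cm - 1 = 2.3 - 1 = 1.3
Bonus factor = 0.5 * 1.3 = 0.65
Total multiplier = 1 + 0.65 = 1.65
Expected damage = 100 * 1.65 = 165.00

165.00 damage


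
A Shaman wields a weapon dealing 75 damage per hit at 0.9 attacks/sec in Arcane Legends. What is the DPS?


DPS = damage * attack_speed
= 75 * 0.9
= 67.5

67.5 DPS


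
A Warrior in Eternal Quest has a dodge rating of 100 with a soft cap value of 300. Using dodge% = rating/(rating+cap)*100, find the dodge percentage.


dodge% = 100 / (100 + 300) * 100
= 100 / 400 * 100
= 0.25 * 100
= 25.00%

25.00%


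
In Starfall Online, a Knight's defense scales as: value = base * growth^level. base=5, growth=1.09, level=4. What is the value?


value = base * growth^level
= 5 * 1.09^4
= 5 * 1.411582
= 7.06

7.06 defense


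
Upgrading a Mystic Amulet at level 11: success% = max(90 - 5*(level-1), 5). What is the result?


raw_rate = 90 - 5 * (11 - 1)
= 90 - 5 * 10
= 90 - 50
= 40
Apply floor: max(40, 5) = 40%

40%


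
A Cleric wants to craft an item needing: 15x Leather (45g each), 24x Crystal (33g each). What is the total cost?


Cost breakdown:
  Leather: 15 * 45 = 675
  Crystal: 24 * 33 = 792
Total = 675 + 792 = 1467

1467 gold


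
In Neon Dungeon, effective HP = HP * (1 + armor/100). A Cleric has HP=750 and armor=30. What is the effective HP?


EHP = 750 * (1 + 30/100)
= 750 * (1 + 0.3)
= 750 * 1.3
= 975.0

975.0 EHP


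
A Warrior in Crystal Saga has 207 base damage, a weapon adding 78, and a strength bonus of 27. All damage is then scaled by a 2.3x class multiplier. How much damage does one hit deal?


Sum base + weapon + str = 207 + 78 + 27 = 312
Multiply by 2.3:
312 * 2.3 = 717.6

717.6 damage


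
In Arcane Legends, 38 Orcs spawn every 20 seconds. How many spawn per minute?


Spawns per minute = count * (60 / interval)
= 38 * (60 / 20)
= 38 * 3.0
= 114.0

114.0 per minute


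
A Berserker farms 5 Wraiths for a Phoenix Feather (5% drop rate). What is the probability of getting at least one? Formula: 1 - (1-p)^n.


P(at least one) = 1 - P(none) = 1 - (1-p)^n
p = 5/100 = 0.05
1 - p = 0.95
(1 - p)^5 = 0.95^5 = 0.773781
P(at least one) = 1 - 0.773781 = 0.2262

0.2262


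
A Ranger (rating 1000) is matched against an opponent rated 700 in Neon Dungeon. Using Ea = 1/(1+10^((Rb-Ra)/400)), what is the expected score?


Elo expected score: Ea = 1/(1 + 10^((Rb-Ra)/400))
Rb - Ra = 700 - 1000 = -300
(Rb-Ra)/400 = -300/400 = -0.75
10^-0.75 = 0.177828
Ea = 1/(1 + 0.177828) = 1/1.177828 = 0.8490

0.8490


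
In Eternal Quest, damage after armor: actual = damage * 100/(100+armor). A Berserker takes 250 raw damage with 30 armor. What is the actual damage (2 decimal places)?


actual = 250 * 100 / (100 + 30)
= 250 * 100 / 130
= 25000 / 130
= 192.31

192.31 damage


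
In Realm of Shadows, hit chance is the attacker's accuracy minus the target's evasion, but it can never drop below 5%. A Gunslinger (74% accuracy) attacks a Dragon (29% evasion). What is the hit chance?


accuracy - evasion = 74 - 29 = 45
Apply floor: max(45, 5) = 45
Hit chance = 45%

45%


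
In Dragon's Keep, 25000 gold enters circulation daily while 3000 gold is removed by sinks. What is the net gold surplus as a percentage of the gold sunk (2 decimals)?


Net gold = 25000 - 3000 = 22000
Inflation rate = net / sunk * 100 = 22000 / 3000 * 100
= 7.333333 * 100
= 733.33%

733.33%


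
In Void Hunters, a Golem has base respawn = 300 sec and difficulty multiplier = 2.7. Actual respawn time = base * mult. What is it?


Respawn time = base * multiplier
= 300 * 2.7
= 810.0 seconds

810.0 seconds


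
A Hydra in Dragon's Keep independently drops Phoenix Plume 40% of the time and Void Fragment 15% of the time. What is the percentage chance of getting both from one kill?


For independent events, P(both) = P(A) * P(B)
= 40% * 15%
= 600 / 100 %
= 6.0%

6.0%


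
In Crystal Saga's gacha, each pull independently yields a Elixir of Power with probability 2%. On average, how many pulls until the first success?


Expected pulls for a geometric distribution = 1/p = 100 / rate%
= 100 / 2
= 50.0

50.0 pulls


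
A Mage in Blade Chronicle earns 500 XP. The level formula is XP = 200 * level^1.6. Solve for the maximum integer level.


XP = 200 * level^1.6, so level = (XP / 200)^(1/1.6)
= (500 / 200)^(1/1.6)
= 2.5^0.625
= 1.773
Floor: level = 1

level 1


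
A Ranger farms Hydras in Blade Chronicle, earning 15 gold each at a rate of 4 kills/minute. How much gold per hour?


Gold per minute = 15 * 4 = 60
Gold per hour = 60 * 60 = 3600

3600 gold/hour


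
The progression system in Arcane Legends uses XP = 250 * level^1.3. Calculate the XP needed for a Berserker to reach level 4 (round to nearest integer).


XP = 250 * level^1.3
Substitute level = 4:
XP = 250 * 4^1.3
= 250 * 6.0629
= 1516

1516 XP


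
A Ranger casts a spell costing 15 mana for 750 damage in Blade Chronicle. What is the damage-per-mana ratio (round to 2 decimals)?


Efficiency = damage / mana
= 750 / 15
= 50.00

50.00 dmg/mana


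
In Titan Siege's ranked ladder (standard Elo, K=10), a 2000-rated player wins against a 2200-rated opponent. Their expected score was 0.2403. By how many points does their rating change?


Elo update: delta = K * (S - Ea), where S = 1 (wins)
S - Ea = 1 - 0.2403 = 0.7597
Rating change = 10 * 0.7597
= 7.60

7.60 rating points


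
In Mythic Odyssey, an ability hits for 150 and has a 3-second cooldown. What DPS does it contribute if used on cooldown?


DPS = damage / cooldown
= 150 / 3
= 50.00

50.00 DPS


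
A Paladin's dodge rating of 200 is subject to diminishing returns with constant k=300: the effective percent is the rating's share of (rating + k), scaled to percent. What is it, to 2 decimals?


effective% = rating / (rating + k) * 100
= 200 / (200 + 300) * 100
= 200 / 500 * 100
= 0.4 * 100
= 40.00%

40.00%


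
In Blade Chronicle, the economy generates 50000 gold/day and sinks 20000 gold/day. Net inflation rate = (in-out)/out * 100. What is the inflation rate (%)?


Net gold = 50000 - 20000 = 30000
Inflation rate = net / sunk * 100 = 30000 / 20000 * 100
= 1.5 * 100
= 150.00%

150.00%


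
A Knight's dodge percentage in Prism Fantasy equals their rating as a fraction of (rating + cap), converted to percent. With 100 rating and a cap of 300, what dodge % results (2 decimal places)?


dodge% = 100 / (100 + 300) * 100
= 100 / 400 * 100
= 0.25 * 100
= 25.00%

25.00%


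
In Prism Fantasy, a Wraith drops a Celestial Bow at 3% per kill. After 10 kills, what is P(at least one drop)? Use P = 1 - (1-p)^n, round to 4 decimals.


P(at least one) = 1 - P(none) = 1 - (1-p)^n
p = 3/100 = 0.03
1 - p = 0.97
(1 - p)^10 = 0.97^10 = 0.737424
P(at least one) = 1 - 0.737424 = 0.2626

0.2626


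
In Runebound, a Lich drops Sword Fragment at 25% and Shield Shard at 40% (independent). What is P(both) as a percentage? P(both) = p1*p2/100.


For independent events, P(both) = P(A) * P(B)
= 25% * 40%
= 1000 / 100 %
= 10.0%

10.0%


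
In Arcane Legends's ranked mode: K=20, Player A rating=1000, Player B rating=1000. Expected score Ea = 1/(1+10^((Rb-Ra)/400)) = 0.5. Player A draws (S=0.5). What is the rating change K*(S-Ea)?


Elo update: delta = K * (S - Ea), where S = 0.5 (draws)
S - Ea = 0.5 - 0.5 = 0.0
Rating change = 20 * 0.0
= 0.00

0.00 rating points


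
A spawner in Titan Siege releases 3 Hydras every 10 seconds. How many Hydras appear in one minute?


Spawns per minute = count * (60 / interval)
= 3 * (60 / 10)
= 3 * 6.0
= 18.0

18.0 per minute


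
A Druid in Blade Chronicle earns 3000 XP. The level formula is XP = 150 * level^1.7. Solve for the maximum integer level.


XP = 150 * level^1.7, so level = (XP / 150)^(1/1.7)
= (3000 / 150)^(1/1.7)
= 20.0^0.5882
= 5.8252
Floor: level = 5

level 5


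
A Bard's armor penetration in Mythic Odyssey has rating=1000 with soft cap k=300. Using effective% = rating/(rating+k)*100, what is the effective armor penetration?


effective% = rating / (rating + k) * 100
= 1000 / (1000 + 300) * 100
= 1000 / 1300 * 100
= 0.769231 * 100
= 76.92%

76.92%


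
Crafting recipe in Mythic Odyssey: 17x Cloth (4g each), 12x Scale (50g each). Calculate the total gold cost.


Cost breakdown:
  Cloth: 17 * 4 = 68
  Scale: 12 * 50 = 600
Total = 68 + 600 = 668

668 gold


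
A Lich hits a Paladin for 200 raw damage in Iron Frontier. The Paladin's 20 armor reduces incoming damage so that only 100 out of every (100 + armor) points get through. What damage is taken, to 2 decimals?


actual = 200 * 100 / (100 + 20)
= 200 * 100 / 120
= 20000 / 120
= 166.67

166.67 damage
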